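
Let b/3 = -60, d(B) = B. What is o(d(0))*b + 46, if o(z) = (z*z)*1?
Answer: 46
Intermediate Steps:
o(z) = z² (o(z) = z²*1 = z²)
b = -180 (b = 3*(-60) = -180)
o(d(0))*b + 46 = 0²*(-180) + 46 = 0*(-180) + 46 = 0 + 46 = 46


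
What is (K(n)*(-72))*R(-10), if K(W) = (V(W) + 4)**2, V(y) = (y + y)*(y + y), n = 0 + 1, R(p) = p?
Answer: 46080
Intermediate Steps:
n = 1
V(y) = 4*y**2 (V(y) = (2*y)*(2*y) = 4*y**2)
K(W) = (4 + 4*W**2)**2 (K(W) = (4*W**2 + 4)**2 = (4 + 4*W**2)**2)
(K(n)*(-72))*R(-10) = ((16*(1 + 1**2)**2)*(-72))*(-10) = ((16*(1 + 1)**2)*(-72))*(-10) = ((16*2**2)*(-72))*(-10) = ((16*4)*(-72))*(-10) = (64*(-72))*(-10) = -4608*(-10) = 46080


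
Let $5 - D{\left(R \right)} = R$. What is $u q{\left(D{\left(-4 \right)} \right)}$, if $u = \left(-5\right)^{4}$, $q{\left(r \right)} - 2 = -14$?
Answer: $-7500$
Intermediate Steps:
$D{\left(R \right)} = 5 - R$
$q{\left(r \right)} = -12$ ($q{\left(r \right)} = 2 - 14 = -12$)
$u = 625$
$u q{\left(D{\left(-4 \right)} \right)} = 625 \left(-12\right) = -7500$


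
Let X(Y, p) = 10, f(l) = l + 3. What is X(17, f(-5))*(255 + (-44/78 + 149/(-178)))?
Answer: 8802415/3471 ≈ 2536.0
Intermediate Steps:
f(l) = 3 + l
X(17, f(-5))*(255 + (-44/78 + 149/(-178))) = 10*(255 + (-44/78 + 149/(-178))) = 10*(255 + (-44*1/78 + 149*(-1/178))) = 10*(255 + (-22/39 - 149/178)) = 10*(255 - 9727/6942) = 10*(1760483/6942) = 8802415/3471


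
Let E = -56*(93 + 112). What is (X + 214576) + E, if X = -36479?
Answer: 166617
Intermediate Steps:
E = -11480 (E = -56*205 = -11480)
(X + 214576) + E = (-36479 + 214576) - 11480 = 178097 - 11480 = 166617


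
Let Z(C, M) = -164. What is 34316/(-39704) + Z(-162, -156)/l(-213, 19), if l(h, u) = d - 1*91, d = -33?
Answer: 141017/307706 ≈ 0.45828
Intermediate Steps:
l(h, u) = -124 (l(h, u) = -33 - 1*91 = -33 - 91 = -124)
34316/(-39704) + Z(-162, -156)/l(-213, 19) = 34316/(-39704) - 164/(-124) = 34316*(-1/39704) - 164*(-1/124) = -8579/9926 + 41/31 = 141017/307706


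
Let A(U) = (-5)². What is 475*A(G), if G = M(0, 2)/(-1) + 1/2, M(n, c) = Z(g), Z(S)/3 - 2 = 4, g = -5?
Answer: 11875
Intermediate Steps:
Z(S) = 18 (Z(S) = 6 + 3*4 = 6 + 12 = 18)
M(n, c) = 18
G = -35/2 (G = 18/(-1) + 1/2 = 18*(-1) + 1*(½) = -18 + ½ = -35/2 ≈ -17.500)
A(U) = 25
475*A(G) = 475*25 = 11875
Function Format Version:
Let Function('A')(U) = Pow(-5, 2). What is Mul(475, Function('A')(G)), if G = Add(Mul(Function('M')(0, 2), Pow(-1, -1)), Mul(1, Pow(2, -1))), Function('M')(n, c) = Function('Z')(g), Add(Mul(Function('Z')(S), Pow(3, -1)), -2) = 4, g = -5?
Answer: 11875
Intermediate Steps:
Function('Z')(S) = 18 (Function('Z')(S) = Add(6, Mul(3, 4)) = Add(6, 12) = 18)
Function('M')(n, c) = 18
G = Rational(-35, 2) (G = Add(Mul(18, Pow(-1, -1)), Mul(1, Pow(2, -1))) = Add(Mul(18, -1), Mul(1, Rational(1, 2))) = Add(-18, Rational(1, 2)) = Rational(-35, 2) ≈ -17.500)
Function('A')(U) = 25
Mul(475, Function('A')(G)) = Mul(475, 25) = 11875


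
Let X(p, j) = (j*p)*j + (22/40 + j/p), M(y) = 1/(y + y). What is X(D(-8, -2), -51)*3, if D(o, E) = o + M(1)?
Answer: -1170009/20 ≈ -58500.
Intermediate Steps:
M(y) = 1/(2*y)
D(o, E) = ½ + o (D(o, E) = o + (½)/1 = o + (½)*1 = o + ½ = ½ + o)
X(p, j) = 11/20 + j/p + p*j² (X(p, j) = p*j² + (22*(1/40) + j/p) = p*j² + (11/20 + j/p) = 11/20 + j/p + p*j²)
X(D(-8, -2), -51)*3 = (11/20 - 51/(½ - 8) + (½ - 8)*(-51)²)*3 = (11/20 - 51/(-15/2) - 15/2*2601)*3 = (11/20 - 51*(-2/15) - 39015/2)*3 = (11/20 + 34/5 - 39015/2)*3 = -390003/20*3 = -1170009/20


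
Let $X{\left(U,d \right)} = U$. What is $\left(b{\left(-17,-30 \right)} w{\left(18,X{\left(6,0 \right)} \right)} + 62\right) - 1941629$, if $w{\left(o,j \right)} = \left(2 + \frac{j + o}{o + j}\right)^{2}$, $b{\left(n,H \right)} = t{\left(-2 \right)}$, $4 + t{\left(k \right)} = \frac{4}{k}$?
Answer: $-1941621$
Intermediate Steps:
$t{\left(k \right)} = -4 + \frac{4}{k}$
$b{\left(n,H \right)} = -6$ ($b{\left(n,H \right)} = -4 + \frac{4}{-2} = -4 + 4 \left(- \frac{1}{2}\right) = -4 - 2 = -6$)
$w{\left(o,j \right)} = 9$ ($w{\left(o,j \right)} = \left(2 + \frac{j + o}{j + o}\right)^{2} = \left(2 + 1\right)^{2} = 3^{2} = 9$)
$\left(b{\left(-17,-30 \right)} w{\left(18,X{\left(6,0 \right)} \right)} + 62\right) - 1941629 = \left(\left(-6\right) 9 + 62\right) - 1941629 = \left(-54 + 62\right) - 1941629 = 8 - 1941629 = -1941621$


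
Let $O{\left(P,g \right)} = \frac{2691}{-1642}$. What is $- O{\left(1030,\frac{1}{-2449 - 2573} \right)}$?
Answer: $\frac{2691}{1642} \approx 1.6389$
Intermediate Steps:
$O{\left(P,g \right)} = - \frac{2691}{1642}$ ($O{\left(P,g \right)} = 2691 \left(- \frac{1}{1642}\right) = - \frac{2691}{1642}$)
$- O{\left(1030,\frac{1}{-2449 - 2573} \right)} = \left(-1\right) \left(- \frac{2691}{1642}\right) = \frac{2691}{1642}$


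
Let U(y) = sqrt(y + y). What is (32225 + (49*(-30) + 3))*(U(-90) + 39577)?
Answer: 1217309366 + 184548*I*sqrt(5) ≈ 1.2173e+9 + 4.1266e+5*I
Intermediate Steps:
U(y) = sqrt(2)*sqrt(y) (U(y) = sqrt(2*y) = sqrt(2)*sqrt(y))
(32225 + (49*(-30) + 3))*(U(-90) + 39577) = (32225 + (49*(-30) + 3))*(sqrt(2)*sqrt(-90) + 39577) = (32225 + (-1470 + 3))*(sqrt(2)*(3*I*sqrt(10)) + 39577) = (32225 - 1467)*(6*I*sqrt(5) + 39577) = 30758*(39577 + 6*I*sqrt(5)) = 1217309366 + 184548*I*sqrt(5)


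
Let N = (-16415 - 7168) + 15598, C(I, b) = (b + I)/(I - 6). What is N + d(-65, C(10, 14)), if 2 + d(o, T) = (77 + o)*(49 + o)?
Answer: -8179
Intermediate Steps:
C(I, b) = (I + b)/(-6 + I)
d(o, T) = -2 + (49 + o)*(77 + o) (d(o, T) = -2 + (77 + o)*(49 + o) = -2 + (49 + o)*(77 + o))
N = -7985 (N = -23583 + 15598 = -7985)
N + d(-65, C(10, 14)) = -7985 + (3771 + (-65)**2 + 126*(-65)) = -7985 + (3771 + 4225 - 8190) = -7985 - 194 = -8179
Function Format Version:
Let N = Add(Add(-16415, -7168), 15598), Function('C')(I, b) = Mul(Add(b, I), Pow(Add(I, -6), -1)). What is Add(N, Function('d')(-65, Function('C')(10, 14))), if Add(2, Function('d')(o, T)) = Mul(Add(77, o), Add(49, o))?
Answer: -8179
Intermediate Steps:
Function('C')(I, b) = Mul(Pow(Add(-6, I), -1), Add(I, b)) (Function('C')(I, b) = Mul(Add(I, b), Pow(Add(-6, I), -1)) = Mul(Pow(Add(-6, I), -1), Add(I, b)))
Function('d')(o, T) = Add(-2, Mul(Add(49, o), Add(77, o))) (Function('d')(o, T) = Add(-2, Mul(Add(77, o), Add(49, o))) = Add(-2, Mul(Add(49, o), Add(77, o))))
N = -7985 (N = Add(-23583, 15598) = -7985)
Add(N, Function('d')(-65, Function('C')(10, 14))) = Add(-7985, Add(3771, Pow(-65, 2), Mul(126, -65))) = Add(-7985, Add(3771, 4225, -8190)) = Add(-7985, -194) = -8179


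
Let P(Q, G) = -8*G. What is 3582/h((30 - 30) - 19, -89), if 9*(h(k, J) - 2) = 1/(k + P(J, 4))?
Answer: 1644138/917 ≈ 1793.0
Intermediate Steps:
h(k, J) = 2 + 1/(9*(-32 + k)) (h(k, J) = 2 + 1/(9*(k - 8*4)) = 2 + 1/(9*(k - 32)) = 2 + 1/(9*(-32 + k)))
3582/h((30 - 30) - 19, -89) = 3582/(((-575 + 18*((30 - 30) - 19))/(9*(-32 + ((30 - 30) - 19))))) = 3582/(((-575 + 18*(0 - 19))/(9*(-32 + (0 - 19))))) = 3582/(((-575 + 18*(-19))/(9*(-32 - 19)))) = 3582/(((⅑)*(-575 - 342)/(-51))) = 3582/(((⅑)*(-1/51)*(-917))) = 3582/(917/459) = 3582*(459/917) = 1644138/917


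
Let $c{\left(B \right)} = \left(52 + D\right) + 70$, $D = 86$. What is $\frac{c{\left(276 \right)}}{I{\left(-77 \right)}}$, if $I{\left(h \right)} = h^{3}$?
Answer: $- \frac{208}{456533} \approx -0.00045561$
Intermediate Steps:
$c{\left(B \right)} = 208$ ($c{\left(B \right)} = \left(52 + 86\right) + 70 = 138 + 70 = 208$)
$\frac{c{\left(276 \right)}}{I{\left(-77 \right)}} = \frac{208}{\left(-77\right)^{3}} = \frac{208}{-456533} = 208 \left(- \frac{1}{456533}\right) = - \frac{208}{456533}$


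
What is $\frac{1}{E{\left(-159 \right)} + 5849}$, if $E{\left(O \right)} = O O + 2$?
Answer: $\frac{1}{31132} \approx 3.2121 \cdot 10^{-5}$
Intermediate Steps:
$E{\left(O \right)} = 2 + O^{2}$ ($E{\left(O \right)} = O^{2} + 2 = 2 + O^{2}$)
$\frac{1}{E{\left(-159 \right)} + 5849} = \frac{1}{\left(2 + \left(-159\right)^{2}\right) + 5849} = \frac{1}{\left(2 + 25281\right) + 5849} = \frac{1}{25283 + 5849} = \frac{1}{31132}$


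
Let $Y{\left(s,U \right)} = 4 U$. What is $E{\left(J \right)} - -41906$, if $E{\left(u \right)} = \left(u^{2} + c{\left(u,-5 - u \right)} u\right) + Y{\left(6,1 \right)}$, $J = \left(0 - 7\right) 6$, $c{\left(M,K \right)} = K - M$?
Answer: $40356$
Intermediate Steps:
$J = -42$ ($J = \left(-7\right) 6 = -42$)
$E{\left(u \right)} = 4 + u^{2} + u \left(-5 - 2 u\right)$ ($E{\left(u \right)} = \left(u^{2} + \left(\left(-5 - u\right) - u\right) u\right) + 4 \cdot 1 = \left(u^{2} + \left(-5 - 2 u\right) u\right) + 4 = \left(u^{2} + u \left(-5 - 2 u\right)\right) + 4 = 4 + u^{2} + u \left(-5 - 2 u\right)$)
$E{\left(J \right)} - -41906 = \left(4 - \left(-42\right)^{2} - -210\right) - -41906 = \left(4 - 1764 + 210\right) + 41906 = -1550 + 41906 = 40356$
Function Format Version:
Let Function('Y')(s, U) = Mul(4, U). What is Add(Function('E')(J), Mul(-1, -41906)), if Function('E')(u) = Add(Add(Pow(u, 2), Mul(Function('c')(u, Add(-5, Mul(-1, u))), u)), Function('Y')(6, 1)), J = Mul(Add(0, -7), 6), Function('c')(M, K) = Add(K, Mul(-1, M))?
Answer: 40356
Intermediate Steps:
J = -42 (J = Mul(-7, 6) = -42)
Function('E')(u) = Add(4, Pow(u, 2), Mul(u, Add(-5, Mul(-2, u)))) (Function('E')(u) = Add(Add(Pow(u, 2), Mul(Add(Add(-5, Mul(-1, u)), Mul(-1, u)), u)), Mul(4, 1)) = Add(Add(Pow(u, 2), Mul(Add(-5, Mul(-2, u)), u)), 4) = Add(Add(Pow(u, 2), Mul(u, Add(-5, Mul(-2, u)))), 4) = Add(4, Pow(u, 2), Mul(u, Add(-5, Mul(-2, u)))))
Add(Function('E')(J), Mul(-1, -41906)) = Add(Add(4, Mul(-1, Pow(-42, 2)), Mul(-5, -42)), Mul(-1, -41906)) = Add(Add(4, Mul(-1, 1764), 210), 41906) = Add(Add(4, -1764, 210), 41906) = Add(-1550, 41906) = 40356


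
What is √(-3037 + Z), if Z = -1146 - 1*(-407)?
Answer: 8*I*√59 ≈ 61.449*I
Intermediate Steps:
Z = -739 (Z = -1146 + 407 = -739)
√(-3037 + Z) = √(-3037 - 739) = √(-3776) = 8*I*√59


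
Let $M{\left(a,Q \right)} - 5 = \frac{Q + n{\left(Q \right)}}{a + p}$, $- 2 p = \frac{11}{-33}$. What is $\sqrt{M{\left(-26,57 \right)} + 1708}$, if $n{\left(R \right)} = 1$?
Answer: $\frac{3 \sqrt{4566765}}{155} \approx 41.361$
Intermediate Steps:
$p = \frac{1}{6}$ ($p = - \frac{11 \frac{1}{-33}}{2} = - \frac{11 \left(- \frac{1}{33}\right)}{2} = \left(- \frac{1}{2}\right) \left(- \frac{1}{3}\right) = \frac{1}{6} \approx 0.16667$)
$M{\left(a,Q \right)} = 5 + \frac{1 + Q}{\frac{1}{6} + a}$ ($M{\left(a,Q \right)} = 5 + \frac{Q + 1}{a + \frac{1}{6}} = 5 + \frac{1 + Q}{\frac{1}{6} + a}$)
$\sqrt{M{\left(-26,57 \right)} + 1708} = \sqrt{\frac{11 + 6 \cdot 57 + 30 \left(-26\right)}{1 + 6 \left(-26\right)} + 1708} = \sqrt{\frac{11 + 342 - 780}{1 - 156} + 1708} = \sqrt{\frac{1}{-155} \left(-427\right) + 1708} = \sqrt{\left(- \frac{1}{155}\right) \left(-427\right) + 1708} = \sqrt{\frac{427}{155} + 1708} = \sqrt{\frac{265167}{155}} = \frac{3 \sqrt{4566765}}{155}$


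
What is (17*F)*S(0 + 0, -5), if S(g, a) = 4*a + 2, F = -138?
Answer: 42228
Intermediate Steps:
S(g, a) = 2 + 4*a
(17*F)*S(0 + 0, -5) = (17*(-138))*(2 + 4*(-5)) = -2346*(2 - 20) = -2346*(-18) = 42228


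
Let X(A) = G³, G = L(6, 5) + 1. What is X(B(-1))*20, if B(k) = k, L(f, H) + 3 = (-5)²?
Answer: 243340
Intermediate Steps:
L(f, H) = 22 (L(f, H) = -3 + (-5)² = -3 + 25 = 22)
G = 23 (G = 22 + 1 = 23)
X(A) = 12167 (X(A) = 23³ = 12167)
X(B(-1))*20 = 12167*20 = 243340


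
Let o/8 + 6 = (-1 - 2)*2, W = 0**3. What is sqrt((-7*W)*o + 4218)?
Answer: sqrt(4218) ≈ 64.946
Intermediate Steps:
W = 0
o = -96 (o = -48 + 8*((-1 - 2)*2) = -48 + 8*(-3*2) = -48 + 8*(-6) = -48 - 48 = -96)
sqrt((-7*W)*o + 4218) = sqrt(-7*0*(-96) + 4218) = sqrt(0*(-96) + 4218) = sqrt(0 + 4218) = sqrt(4218)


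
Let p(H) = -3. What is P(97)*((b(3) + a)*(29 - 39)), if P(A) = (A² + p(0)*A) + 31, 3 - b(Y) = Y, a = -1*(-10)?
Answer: -914900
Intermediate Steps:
a = 10
b(Y) = 3 - Y
P(A) = 31 + A² - 3*A (P(A) = (A² - 3*A) + 31 = 31 + A² - 3*A)
P(97)*((b(3) + a)*(29 - 39)) = (31 + 97² - 3*97)*(((3 - 1*3) + 10)*(29 - 39)) = (31 + 9409 - 291)*(((3 - 3) + 10)*(-10)) = 9149*((0 + 10)*(-10)) = 9149*(10*(-10)) = 9149*(-100) = -914900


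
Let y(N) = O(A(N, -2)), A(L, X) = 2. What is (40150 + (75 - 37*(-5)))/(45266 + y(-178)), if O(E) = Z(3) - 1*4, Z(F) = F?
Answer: 8082/9053 ≈ 0.89274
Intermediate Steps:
O(E) = -1 (O(E) = 3 - 1*4 = 3 - 4 = -1)
y(N) = -1
(40150 + (75 - 37*(-5)))/(45266 + y(-178)) = (40150 + (75 - 37*(-5)))/(45266 - 1) = (40150 + (75 + 185))/45265 = (40150 + 260)*(1/45265) = 40410*(1/45265) = 8082/9053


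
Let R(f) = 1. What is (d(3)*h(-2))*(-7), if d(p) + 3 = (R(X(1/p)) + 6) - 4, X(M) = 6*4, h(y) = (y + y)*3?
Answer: 0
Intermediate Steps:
h(y) = 6*y (h(y) = (2*y)*3 = 6*y)
X(M) = 24
d(p) = 0 (d(p) = -3 + ((1 + 6) - 4) = -3 + (7 - 4) = -3 + 3 = 0)
(d(3)*h(-2))*(-7) = (0*(6*(-2)))*(-7) = (0*(-12))*(-7) = 0*(-7) = 0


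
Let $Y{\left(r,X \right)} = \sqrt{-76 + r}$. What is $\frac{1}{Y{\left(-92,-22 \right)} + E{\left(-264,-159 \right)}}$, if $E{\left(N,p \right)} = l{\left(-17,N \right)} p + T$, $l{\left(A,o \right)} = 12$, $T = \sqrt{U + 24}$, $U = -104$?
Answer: $\frac{1}{2 \left(-954 + i \sqrt{42} + 2 i \sqrt{5}\right)} \approx -0.00052404 - 6.0165 \cdot 10^{-6} i$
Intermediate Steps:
$T = 4 i \sqrt{5}$ ($T = \sqrt{-104 + 24} = \sqrt{-80} = 4 i \sqrt{5} \approx 8.9443 i$)
$E{\left(N,p \right)} = 12 p + 4 i \sqrt{5}$
$\frac{1}{Y{\left(-92,-22 \right)} + E{\left(-264,-159 \right)}} = \frac{1}{\sqrt{-76 - 92} + \left(12 \left(-159\right) + 4 i \sqrt{5}\right)} = \frac{1}{\sqrt{-168} - \left(1908 - 4 i \sqrt{5}\right)} = \frac{1}{2 i \sqrt{42} - \left(1908 - 4 i \sqrt{5}\right)} = \frac{1}{-1908 + 2 i \sqrt{42} + 4 i \sqrt{5}}$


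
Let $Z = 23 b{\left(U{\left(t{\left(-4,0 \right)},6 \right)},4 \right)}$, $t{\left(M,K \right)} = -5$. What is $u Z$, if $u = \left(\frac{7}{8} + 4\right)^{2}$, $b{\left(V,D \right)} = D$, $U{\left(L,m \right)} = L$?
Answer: $\frac{34983}{16} \approx 2186.4$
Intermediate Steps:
$u = \frac{1521}{64}$ ($u = \left(7 \cdot \frac{1}{8} + 4\right)^{2} = \left(\frac{7}{8} + 4\right)^{2} = \left(\frac{39}{8}\right)^{2} = \frac{1521}{64} \approx 23.766$)
$Z = 92$ ($Z = 23 \cdot 4 = 92$)
$u Z = \frac{1521}{64} \cdot 92 = \frac{34983}{16}$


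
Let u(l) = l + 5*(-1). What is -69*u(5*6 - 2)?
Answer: -1587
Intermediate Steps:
u(l) = -5 + l (u(l) = l - 5 = -5 + l)
-69*u(5*6 - 2) = -69*(-5 + (5*6 - 2)) = -69*(-5 + (30 - 2)) = -69*(-5 + 28) = -69*23 = -1587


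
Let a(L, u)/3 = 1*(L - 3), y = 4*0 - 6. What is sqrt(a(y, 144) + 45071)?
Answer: 2*sqrt(11261) ≈ 212.24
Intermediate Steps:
y = -6 (y = 0 - 6 = -6)
a(L, u) = -9 + 3*L (a(L, u) = 3*(1*(L - 3)) = 3*(1*(-3 + L)) = 3*(-3 + L) = -9 + 3*L)
sqrt(a(y, 144) + 45071) = sqrt((-9 + 3*(-6)) + 45071) = sqrt((-9 - 18) + 45071) = sqrt(-27 + 45071) = sqrt(45044) = 2*sqrt(11261)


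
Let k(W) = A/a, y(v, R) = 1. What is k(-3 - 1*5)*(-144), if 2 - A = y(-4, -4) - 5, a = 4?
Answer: -216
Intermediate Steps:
A = 6 (A = 2 - (1 - 5) = 2 - 1*(-4) = 2 + 4 = 6)
k(W) = 3/2 (k(W) = 6/4 = 6*(¼) = 3/2)
k(-3 - 1*5)*(-144) = (3/2)*(-144) = -216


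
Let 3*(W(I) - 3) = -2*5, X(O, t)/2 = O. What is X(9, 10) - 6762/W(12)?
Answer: 20304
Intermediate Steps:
X(O, t) = 2*O
W(I) = -1/3 (W(I) = 3 + (-2*5)/3 = 3 + (1/3)*(-10) = 3 - 10/3 = -1/3)
X(9, 10) - 6762/W(12) = 2*9 - 6762/(-1/3) = 18 - 6762*(-3) = 18 - 46*(-441) = 18 + 20286 = 20304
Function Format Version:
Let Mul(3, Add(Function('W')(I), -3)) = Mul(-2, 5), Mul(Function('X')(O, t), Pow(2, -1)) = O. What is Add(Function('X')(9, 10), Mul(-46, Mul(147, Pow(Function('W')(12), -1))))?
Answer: 20304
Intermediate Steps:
Function('X')(O, t) = Mul(2, O)
Function('W')(I) = Rational(-1, 3) (Function('W')(I) = Add(3, Mul(Rational(1, 3), Mul(-2, 5))) = Add(3, Mul(Rational(1, 3), -10)) = Add(3, Rational(-10, 3)) = Rational(-1, 3))
Add(Function('X')(9, 10), Mul(-46, Mul(147, Pow(Function('W')(12), -1)))) = Add(Mul(2, 9), Mul(-46, Mul(147, Pow(Rational(-1, 3), -1)))) = Add(18, Mul(-46, Mul(147, -3))) = Add(18, Mul(-46, -441)) = Add(18, 20286) = 20304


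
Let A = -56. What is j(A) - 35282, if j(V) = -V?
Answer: -35226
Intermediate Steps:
j(A) - 35282 = -1*(-56) - 35282 = 56 - 35282 = -35226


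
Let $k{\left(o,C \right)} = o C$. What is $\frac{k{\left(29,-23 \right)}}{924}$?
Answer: $- \frac{667}{924} \approx -0.72186$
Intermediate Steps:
$k{\left(o,C \right)} = C o$
$\frac{k{\left(29,-23 \right)}}{924} = \frac{\left(-23\right) 29}{924} = \left(-667\right) \frac{1}{924} = - \frac{667}{924}$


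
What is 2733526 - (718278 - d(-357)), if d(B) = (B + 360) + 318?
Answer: 2015569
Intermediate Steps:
d(B) = 678 + B (d(B) = (360 + B) + 318 = 678 + B)
2733526 - (718278 - d(-357)) = 2733526 - (718278 - (678 - 357)) = 2733526 - (718278 - 1*321) = 2733526 - (718278 - 321) = 2733526 - 1*717957 = 2733526 - 717957 = 2015569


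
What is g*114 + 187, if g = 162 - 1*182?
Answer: -2093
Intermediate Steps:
g = -20 (g = 162 - 182 = -20)
g*114 + 187 = -20*114 + 187 = -2280 + 187 = -2093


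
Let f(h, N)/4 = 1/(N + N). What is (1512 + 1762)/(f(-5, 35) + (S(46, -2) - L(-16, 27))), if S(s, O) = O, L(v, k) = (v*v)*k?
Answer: -57295/120994 ≈ -0.47354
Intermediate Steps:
L(v, k) = k*v² (L(v, k) = v²*k = k*v²)
f(h, N) = 2/N (f(h, N) = 4/(N + N) = 4/((2*N)) = 4*(1/(2*N)) = 2/N)
(1512 + 1762)/(f(-5, 35) + (S(46, -2) - L(-16, 27))) = (1512 + 1762)/(2/35 + (-2 - 27*(-16)²)) = 3274/(2*(1/35) + (-2 - 27*256)) = 3274/(2/35 + (-2 - 1*6912)) = 3274/(2/35 + (-2 - 6912)) = 3274/(2/35 - 6914) = 3274/(-241988/35) = 3274*(-35/241988) = -57295/120994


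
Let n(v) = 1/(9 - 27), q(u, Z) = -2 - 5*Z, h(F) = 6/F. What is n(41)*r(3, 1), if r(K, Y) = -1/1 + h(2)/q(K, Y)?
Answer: 5/63 ≈ 0.079365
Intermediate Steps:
r(K, Y) = -1 + 3/(-2 - 5*Y) (r(K, Y) = -1/1 + (6/2)/(-2 - 5*Y) = -1*1 + (6*(½))/(-2 - 5*Y) = -1 + 3/(-2 - 5*Y))
n(v) = -1/18 (n(v) = 1/(-18) = -1/18)
n(41)*r(3, 1) = -5*(-1 - 1*1)/(18*(2 + 5*1)) = -5*(-1 - 1)/(18*(2 + 5)) = -5*(-2)/(18*7) = -1/18*(-10/7) = 5/63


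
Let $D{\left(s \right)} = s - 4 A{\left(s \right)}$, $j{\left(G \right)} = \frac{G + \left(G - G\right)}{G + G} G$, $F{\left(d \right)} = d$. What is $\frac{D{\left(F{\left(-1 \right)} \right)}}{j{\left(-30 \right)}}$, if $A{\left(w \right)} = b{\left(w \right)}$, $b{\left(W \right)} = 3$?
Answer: $\frac{13}{15} \approx 0.86667$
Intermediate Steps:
$A{\left(w \right)} = 3$
$j{\left(G \right)} = \frac{G}{2}$ ($j{\left(G \right)} = \frac{G + 0}{2 G} G = G \frac{1}{2 G} G = \frac{G}{2}$)
$D{\left(s \right)} = -12 + s$ ($D{\left(s \right)} = s - 12 = -12 + s$)
$\frac{D{\left(F{\left(-1 \right)} \right)}}{j{\left(-30 \right)}} = \frac{-12 - 1}{\frac{1}{2} \left(-30\right)} = - \frac{13}{-15} = \left(-13\right) \left(- \frac{1}{15}\right) = \frac{13}{15}$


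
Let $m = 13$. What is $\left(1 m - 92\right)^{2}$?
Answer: $6241$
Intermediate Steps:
$\left(1 m - 92\right)^{2} = \left(1 \cdot 13 - 92\right)^{2} = \left(13 - 92\right)^{2} = \left(-79\right)^{2} = 6241$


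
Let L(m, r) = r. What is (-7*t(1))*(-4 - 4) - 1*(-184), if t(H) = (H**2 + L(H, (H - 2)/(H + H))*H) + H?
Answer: 268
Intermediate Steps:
t(H) = -1 + H**2 + 3*H/2 (t(H) = (H**2 + ((H - 2)/(H + H))*H) + H = (H**2 + ((-2 + H)/((2*H)))*H) + H = (H**2 + ((-2 + H)*(1/(2*H)))*H) + H = (H**2 + ((-2 + H)/(2*H))*H) + H = (H**2 + (-1 + H/2)) + H = (-1 + H**2 + H/2) + H = -1 + H**2 + 3*H/2)
(-7*t(1))*(-4 - 4) - 1*(-184) = (-7*(-1 + 1**2 + (3/2)*1))*(-4 - 4) - 1*(-184) = -7*(-1 + 1 + 3/2)*(-8) + 184 = -7*3/2*(-8) + 184 = -21/2*(-8) + 184 = 84 + 184 = 268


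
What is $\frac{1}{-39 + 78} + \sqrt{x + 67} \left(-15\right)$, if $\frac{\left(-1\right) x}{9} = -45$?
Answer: $\frac{1}{39} - 30 \sqrt{118} \approx -325.86$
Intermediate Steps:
$x = 405$ ($x = \left(-9\right) \left(-45\right) = 405$)
$\frac{1}{-39 + 78} + \sqrt{x + 67} \left(-15\right) = \frac{1}{-39 + 78} + \sqrt{405 + 67} \left(-15\right) = \frac{1}{39} + \sqrt{472} \left(-15\right) = \frac{1}{39} + 2 \sqrt{118} \left(-15\right) = \frac{1}{39} - 30 \sqrt{118}$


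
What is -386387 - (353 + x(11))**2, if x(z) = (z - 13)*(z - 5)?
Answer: -502668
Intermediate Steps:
x(z) = (-13 + z)*(-5 + z)
-386387 - (353 + x(11))**2 = -386387 - (353 + (65 + 11**2 - 18*11))**2 = -386387 - (353 + (65 + 121 - 198))**2 = -386387 - (353 - 12)**2 = -386387 - 1*341**2 = -386387 - 1*116281 = -386387 - 116281 = -502668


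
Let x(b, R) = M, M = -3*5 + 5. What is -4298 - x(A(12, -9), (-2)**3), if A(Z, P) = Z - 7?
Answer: -4288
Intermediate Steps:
A(Z, P) = -7 + Z
M = -10 (M = -15 + 5 = -10)
x(b, R) = -10
-4298 - x(A(12, -9), (-2)**3) = -4298 - 1*(-10) = -4298 + 10 = -4288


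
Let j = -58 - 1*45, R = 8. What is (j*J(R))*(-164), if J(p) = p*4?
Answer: 540544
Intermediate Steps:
J(p) = 4*p
j = -103 (j = -58 - 45 = -103)
(j*J(R))*(-164) = -412*8*(-164) = -103*32*(-164) = -3296*(-164) = 540544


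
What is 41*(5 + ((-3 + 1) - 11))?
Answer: -328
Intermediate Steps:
41*(5 + ((-3 + 1) - 11)) = 41*(5 + (-2 - 11)) = 41*(5 - 13) = 41*(-8) = -328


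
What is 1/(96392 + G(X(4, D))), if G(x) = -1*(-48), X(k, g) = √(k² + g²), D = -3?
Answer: 1/96440 ≈ 1.0369e-5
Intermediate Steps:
X(k, g) = √(g² + k²)
G(x) = 48
1/(96392 + G(X(4, D))) = 1/(96392 + 48) = 1/96440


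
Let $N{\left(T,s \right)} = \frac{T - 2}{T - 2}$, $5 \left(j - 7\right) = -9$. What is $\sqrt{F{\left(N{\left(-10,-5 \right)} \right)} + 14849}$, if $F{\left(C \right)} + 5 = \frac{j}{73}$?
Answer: $\frac{251 \sqrt{31390}}{365} \approx 121.84$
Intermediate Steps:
$j = \frac{26}{5}$ ($j = 7 + \frac{1}{5} \left(-9\right) = 7 - \frac{9}{5} = \frac{26}{5} \approx 5.2$)
$N{\left(T,s \right)} = 1$ ($N{\left(T,s \right)} = \frac{-2 + T}{-2 + T} = 1$)
$F{\left(C \right)} = - \frac{1799}{365}$ ($F{\left(C \right)} = -5 + \frac{26}{5 \cdot 73} = -5 + \frac{26}{5} \cdot \frac{1}{73} = -5 + \frac{26}{365} = - \frac{1799}{365}$)
$\sqrt{F{\left(N{\left(-10,-5 \right)} \right)} + 14849} = \sqrt{- \frac{1799}{365} + 14849} = \sqrt{\frac{5418086}{365}} = \frac{251 \sqrt{31390}}{365}$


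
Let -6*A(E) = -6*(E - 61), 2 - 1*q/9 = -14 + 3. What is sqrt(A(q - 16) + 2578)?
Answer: sqrt(2618) ≈ 51.166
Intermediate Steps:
q = 117 (q = 18 - 9*(-14 + 3) = 18 - 9*(-11) = 18 + 99 = 117)
A(E) = -61 + E (A(E) = -(-1)*(E - 61) = -(-1)*(-61 + E) = -(366 - 6*E)/6 = -61 + E)
sqrt(A(q - 16) + 2578) = sqrt((-61 + (117 - 16)) + 2578) = sqrt((-61 + 101) + 2578) = sqrt(40 + 2578) = sqrt(2618)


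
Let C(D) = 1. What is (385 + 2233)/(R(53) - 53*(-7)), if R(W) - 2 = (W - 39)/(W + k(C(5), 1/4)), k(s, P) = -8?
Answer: 117810/16799 ≈ 7.0129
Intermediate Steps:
R(W) = 2 + (-39 + W)/(-8 + W) (R(W) = 2 + (W - 39)/(W - 8) = 2 + (-39 + W)/(-8 + W))
(385 + 2233)/(R(53) - 53*(-7)) = (385 + 2233)/((-55 + 3*53)/(-8 + 53) - 53*(-7)) = 2618/((-55 + 159)/45 + 371) = 2618/((1/45)*104 + 371) = 2618/(104/45 + 371) = 2618/(16799/45) = 2618*(45/16799) = 117810/16799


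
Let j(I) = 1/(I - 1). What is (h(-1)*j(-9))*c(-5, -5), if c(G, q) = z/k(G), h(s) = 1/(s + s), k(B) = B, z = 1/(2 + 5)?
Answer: -1/700 ≈ -0.0014286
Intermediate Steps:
z = ⅐ (z = 1/7 = ⅐ ≈ 0.14286)
j(I) = 1/(-1 + I)
h(s) = 1/(2*s)
c(G, q) = 1/(7*G)
(h(-1)*j(-9))*c(-5, -5) = (((½)/(-1))/(-1 - 9))*((⅐)/(-5)) = (((½)*(-1))/(-10))*((⅐)*(-⅕)) = -½*(-⅒)*(-1/35) = (1/20)*(-1/35) = -1/700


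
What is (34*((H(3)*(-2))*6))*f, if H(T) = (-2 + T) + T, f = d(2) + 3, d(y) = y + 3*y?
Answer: -17952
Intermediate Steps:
d(y) = 4*y
f = 11 (f = 4*2 + 3 = 8 + 3 = 11)
H(T) = -2 + 2*T
(34*((H(3)*(-2))*6))*f = (34*(((-2 + 2*3)*(-2))*6))*11 = (34*(((-2 + 6)*(-2))*6))*11 = (34*((4*(-2))*6))*11 = (34*(-8*6))*11 = (34*(-48))*11 = -1632*11 = -17952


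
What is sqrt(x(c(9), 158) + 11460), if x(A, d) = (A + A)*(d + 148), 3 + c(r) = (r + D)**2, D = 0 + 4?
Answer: 2*sqrt(28263) ≈ 336.23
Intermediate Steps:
D = 4
c(r) = -3 + (4 + r)**2 (c(r) = -3 + (r + 4)**2 = -3 + (4 + r)**2)
x(A, d) = 2*A*(148 + d) (x(A, d) = (2*A)*(148 + d) = 2*A*(148 + d))
sqrt(x(c(9), 158) + 11460) = sqrt(2*(-3 + (4 + 9)**2)*(148 + 158) + 11460) = sqrt(2*(-3 + 13**2)*306 + 11460) = sqrt(2*(-3 + 169)*306 + 11460) = sqrt(2*166*306 + 11460) = sqrt(101592 + 11460) = sqrt(113052) = 2*sqrt(28263)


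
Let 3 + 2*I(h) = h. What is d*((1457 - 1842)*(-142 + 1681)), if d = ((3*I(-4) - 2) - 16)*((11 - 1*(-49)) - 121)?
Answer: -2060174655/2 ≈ -1.0301e+9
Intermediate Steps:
I(h) = -3/2 + h/2
d = 3477/2 (d = ((3*(-3/2 + (½)*(-4)) - 2) - 16)*((11 - 1*(-49)) - 121) = ((3*(-3/2 - 2) - 2) - 16)*((11 + 49) - 121) = ((3*(-7/2) - 2) - 16)*(60 - 121) = ((-21/2 - 2) - 16)*(-61) = (-25/2 - 16)*(-61) = -57/2*(-61) = 3477/2 ≈ 1738.5)
d*((1457 - 1842)*(-142 + 1681)) = 3477*((1457 - 1842)*(-142 + 1681))/2 = 3477*(-385*1539)/2 = (3477/2)*(-592515) = -2060174655/2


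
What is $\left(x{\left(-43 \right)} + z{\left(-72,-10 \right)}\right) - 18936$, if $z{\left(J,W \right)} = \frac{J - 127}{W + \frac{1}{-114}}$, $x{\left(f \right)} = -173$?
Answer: $- \frac{21780683}{1141} \approx -19089.0$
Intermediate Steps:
$z{\left(J,W \right)} = \frac{-127 + J}{- \frac{1}{114} + W}$ ($z{\left(J,W \right)} = \frac{-127 + J}{W - \frac{1}{114}} = \frac{-127 + J}{- \frac{1}{114} + W}$)
$\left(x{\left(-43 \right)} + z{\left(-72,-10 \right)}\right) - 18936 = \left(-173 + \frac{114 \left(-127 - 72\right)}{-1 + 114 \left(-10\right)}\right) - 18936 = \left(-173 + 114 \frac{1}{-1 - 1140} \left(-199\right)\right) - 18936 = \left(-173 + 114 \frac{1}{-1141} \left(-199\right)\right) - 18936 = \left(-173 + 114 \left(- \frac{1}{1141}\right) \left(-199\right)\right) - 18936 = \left(-173 + \frac{22686}{1141}\right) - 18936 = - \frac{174707}{1141} - 18936 = - \frac{21780683}{1141}$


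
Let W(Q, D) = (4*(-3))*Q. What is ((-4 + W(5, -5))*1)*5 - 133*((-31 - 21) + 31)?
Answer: 2473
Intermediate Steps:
W(Q, D) = -12*Q
((-4 + W(5, -5))*1)*5 - 133*((-31 - 21) + 31) = ((-4 - 12*5)*1)*5 - 133*((-31 - 21) + 31) = ((-4 - 60)*1)*5 - 133*(-52 + 31) = -64*1*5 - 133*(-21) = -64*5 + 2793 = -320 + 2793 = 2473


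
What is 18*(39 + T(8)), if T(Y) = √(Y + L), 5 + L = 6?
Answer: 756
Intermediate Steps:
L = 1 (L = -5 + 6 = 1)
T(Y) = √(1 + Y) (T(Y) = √(Y + 1) = √(1 + Y))
18*(39 + T(8)) = 18*(39 + √(1 + 8)) = 18*(39 + √9) = 18*(39 + 3) = 18*42 = 756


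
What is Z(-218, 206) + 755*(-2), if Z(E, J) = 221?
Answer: -1289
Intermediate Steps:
Z(-218, 206) + 755*(-2) = 221 + 755*(-2) = 221 - 1510 = -1289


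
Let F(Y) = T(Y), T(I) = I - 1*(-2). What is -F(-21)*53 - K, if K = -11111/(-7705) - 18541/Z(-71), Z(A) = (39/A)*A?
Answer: 445023541/300495 ≈ 1481.0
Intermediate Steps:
Z(A) = 39
T(I) = 2 + I (T(I) = I + 2 = 2 + I)
F(Y) = 2 + Y
K = -142425076/300495 (K = -11111/(-7705) - 18541/39 = -11111*(-1/7705) - 18541*1/39 = 11111/7705 - 18541/39 = -142425076/300495 ≈ -473.97)
-F(-21)*53 - K = -(2 - 21)*53 - 1*(-142425076/300495) = -(-19)*53 + 142425076/300495 = -1*(-1007) + 142425076/300495 = 1007 + 142425076/300495 = 445023541/300495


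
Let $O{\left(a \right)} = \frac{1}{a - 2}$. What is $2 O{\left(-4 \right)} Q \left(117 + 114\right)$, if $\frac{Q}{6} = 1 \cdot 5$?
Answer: $-2310$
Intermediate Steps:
$Q = 30$ ($Q = 6 \cdot 1 \cdot 5 = 6 \cdot 5 = 30$)
$O{\left(a \right)} = \frac{1}{-2 + a}$
$2 O{\left(-4 \right)} Q \left(117 + 114\right) = \frac{2}{-2 - 4} \cdot 30 \left(117 + 114\right) = \frac{2}{-6} \cdot 30 \cdot 231 = 2 \left(- \frac{1}{6}\right) 30 \cdot 231 = \left(- \frac{1}{3}\right) 30 \cdot 231 = \left(-10\right) 231 = -2310$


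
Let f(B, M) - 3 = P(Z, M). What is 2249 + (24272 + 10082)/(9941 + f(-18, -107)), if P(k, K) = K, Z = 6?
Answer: 22157767/9837 ≈ 2252.5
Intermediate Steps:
f(B, M) = 3 + M
2249 + (24272 + 10082)/(9941 + f(-18, -107)) = 2249 + (24272 + 10082)/(9941 + (3 - 107)) = 2249 + 34354/(9941 - 104) = 2249 + 34354/9837 = 22157767/9837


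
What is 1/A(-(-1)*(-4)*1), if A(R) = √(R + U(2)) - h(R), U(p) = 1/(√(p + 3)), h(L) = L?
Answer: 1/(4 + I*√(4 - √5/5)) ≈ 0.20457 - 0.0964*I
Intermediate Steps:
U(p) = (3 + p)^(-½) (U(p) = 1/(√(3 + p)) = (3 + p)^(-½))
A(R) = √(R + √5/5) - R (A(R) = √(R + (3 + 2)^(-½)) - R = √(R + 5^(-½)) - R = √(R + √5/5) - R)
1/A(-(-1)*(-4)*1) = 1/(-(-(-1)*(-4)) + √(5*√5 + 25*(-(-1)*(-4)*1))/5) = 1/(-(-1*4) + √(5*√5 + 25*(-1*4*1))/5) = 1/(-(-4) + √(5*√5 + 25*(-4*1))/5) = 1/(-1*(-4) + √(5*√5 + 25*(-4))/5) = 1/(4 + √(5*√5 - 100)/5) = 1/(4 + √(-100 + 5*√5)/5)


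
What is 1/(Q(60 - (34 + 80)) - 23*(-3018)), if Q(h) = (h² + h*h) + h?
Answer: 1/75192 ≈ 1.3299e-5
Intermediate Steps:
Q(h) = h + 2*h² (Q(h) = (h² + h²) + h = 2*h² + h = h + 2*h²)
1/(Q(60 - (34 + 80)) - 23*(-3018)) = 1/((60 - (34 + 80))*(1 + 2*(60 - (34 + 80))) - 23*(-3018)) = 1/((60 - 1*114)*(1 + 2*(60 - 1*114)) + 69414) = 1/((60 - 114)*(1 + 2*(60 - 114)) + 69414) = 1/(-54*(1 + 2*(-54)) + 69414) = 1/(-54*(1 - 108) + 69414) = 1/(-54*(-107) + 69414) = 1/(5778 + 69414) = 1/75192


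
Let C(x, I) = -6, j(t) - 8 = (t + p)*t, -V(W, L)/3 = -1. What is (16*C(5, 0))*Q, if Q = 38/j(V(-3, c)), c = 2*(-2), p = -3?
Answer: -456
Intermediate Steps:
c = -4
V(W, L) = 3 (V(W, L) = -3*(-1) = 3)
j(t) = 8 + t*(-3 + t) (j(t) = 8 + (t - 3)*t = 8 + (-3 + t)*t = 8 + t*(-3 + t))
Q = 19/4 (Q = 38/(8 + 3**2 - 3*3) = 38/(8 + 9 - 9) = 38/8 = 38*(1/8) = 19/4 ≈ 4.7500)
(16*C(5, 0))*Q = (16*(-6))*(19/4) = -96*19/4 = -456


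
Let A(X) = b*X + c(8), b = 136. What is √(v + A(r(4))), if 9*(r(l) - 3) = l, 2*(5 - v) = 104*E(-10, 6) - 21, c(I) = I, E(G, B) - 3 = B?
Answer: √862/6 ≈ 4.8933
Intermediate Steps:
E(G, B) = 3 + B
v = -905/2 (v = 5 - (104*(3 + 6) - 21)/2 = 5 - (104*9 - 21)/2 = 5 - (936 - 21)/2 = 5 - ½*915 = 5 - 915/2 = -905/2 ≈ -452.50)
r(l) = 3 + l/9
A(X) = 8 + 136*X (A(X) = 136*X + 8 = 8 + 136*X)
√(v + A(r(4))) = √(-905/2 + (8 + 136*(3 + (⅑)*4))) = √(-905/2 + (8 + 136*(3 + 4/9))) = √(-905/2 + (8 + 136*(31/9))) = √(-905/2 + (8 + 4216/9)) = √(-905/2 + 4288/9) = √(431/18) = √862/6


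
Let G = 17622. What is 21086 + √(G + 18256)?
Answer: 21086 + √35878 ≈ 21275.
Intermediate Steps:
21086 + √(G + 18256) = 21086 + √(17622 + 18256) = 21086 + √35878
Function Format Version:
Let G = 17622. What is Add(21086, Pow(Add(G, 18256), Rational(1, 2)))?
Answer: Add(21086, Pow(35878, Rational(1, 2))) ≈ 21275.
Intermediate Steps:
Add(21086, Pow(Add(G, 18256), Rational(1, 2))) = Add(21086, Pow(Add(17622, 18256), Rational(1, 2))) = Add(21086, Pow(35878, Rational(1, 2)))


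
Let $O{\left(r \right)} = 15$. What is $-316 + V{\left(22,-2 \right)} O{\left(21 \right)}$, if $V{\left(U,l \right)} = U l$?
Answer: $-976$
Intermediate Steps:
$-316 + V{\left(22,-2 \right)} O{\left(21 \right)} = -316 + 22 \left(-2\right) 15 = -316 - 660 = -976$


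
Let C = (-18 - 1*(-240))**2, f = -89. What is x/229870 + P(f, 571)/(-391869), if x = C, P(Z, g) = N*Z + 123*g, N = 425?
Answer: 5931622418/45039463515 ≈ 0.13170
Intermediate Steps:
P(Z, g) = 123*g + 425*Z (P(Z, g) = 425*Z + 123*g = 123*g + 425*Z)
C = 49284 (C = (-18 + 240)**2 = 222**2 = 49284)
x = 49284
x/229870 + P(f, 571)/(-391869) = 49284/229870 + (123*571 + 425*(-89))/(-391869) = 49284*(1/229870) + (70233 - 37825)*(-1/391869) = 24642/114935 + 32408*(-1/391869) = 24642/114935 - 32408/391869 = 5931622418/45039463515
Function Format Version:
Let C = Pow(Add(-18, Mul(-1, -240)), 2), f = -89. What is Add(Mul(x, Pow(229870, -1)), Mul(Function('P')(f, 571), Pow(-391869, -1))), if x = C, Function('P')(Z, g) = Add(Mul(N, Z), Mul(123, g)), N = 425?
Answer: Rational(5931622418, 45039463515) ≈ 0.13170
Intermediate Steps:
Function('P')(Z, g) = Add(Mul(123, g), Mul(425, Z)) (Function('P')(Z, g) = Add(Mul(425, Z), Mul(123, g)) = Add(Mul(123, g), Mul(425, Z)))
C = 49284 (C = Pow(Add(-18, 240), 2) = Pow(222, 2) = 49284)
x = 49284
Add(Mul(x, Pow(229870, -1)), Mul(Function('P')(f, 571), Pow(-391869, -1))) = Add(Mul(49284, Pow(229870, -1)), Mul(Add(Mul(123, 571), Mul(425, -89)), Pow(-391869, -1))) = Add(Mul(49284, Rational(1, 229870)), Mul(Add(70233, -37825), Rational(-1, 391869))) = Add(Rational(24642, 114935), Mul(32408, Rational(-1, 391869))) = Add(Rational(24642, 114935), Rational(-32408, 391869)) = Rational(5931622418, 45039463515)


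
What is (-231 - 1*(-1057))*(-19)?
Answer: -15694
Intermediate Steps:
(-231 - 1*(-1057))*(-19) = (-231 + 1057)*(-19) = 826*(-19) = -15694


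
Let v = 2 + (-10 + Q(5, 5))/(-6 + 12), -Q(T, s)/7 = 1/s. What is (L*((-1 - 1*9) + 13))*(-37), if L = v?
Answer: -111/10 ≈ -11.100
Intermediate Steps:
Q(T, s) = -7/s
v = ⅒ (v = 2 + (-10 - 7/5)/(-6 + 12) = 2 + (-10 - 7*⅕)/6 = 2 + (-10 - 7/5)*(⅙) = 2 - 57/5*⅙ = 2 - 19/10 = ⅒ ≈ 0.10000)
L = ⅒ ≈ 0.10000
(L*((-1 - 1*9) + 13))*(-37) = (((-1 - 1*9) + 13)/10)*(-37) = (((-1 - 9) + 13)/10)*(-37) = ((-10 + 13)/10)*(-37) = ((⅒)*3)*(-37) = (3/10)*(-37) = -111/10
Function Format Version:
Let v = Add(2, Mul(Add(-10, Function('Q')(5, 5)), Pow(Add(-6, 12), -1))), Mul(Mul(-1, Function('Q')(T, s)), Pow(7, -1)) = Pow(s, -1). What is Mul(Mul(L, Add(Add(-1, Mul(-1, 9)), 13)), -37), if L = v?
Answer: Rational(-111, 10) ≈ -11.100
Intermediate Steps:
Function('Q')(T, s) = Mul(-7, Pow(s, -1))
v = Rational(1, 10) (v = Add(2, Mul(Add(-10, Mul(-7, Pow(5, -1))), Pow(Add(-6, 12), -1))) = Add(2, Mul(Add(-10, Mul(-7, Rational(1, 5))), Pow(6, -1))) = Add(2, Mul(Add(-10, Rational(-7, 5)), Rational(1, 6))) = Add(2, Mul(Rational(-57, 5), Rational(1, 6))) = Add(2, Rational(-19, 10)) = Rational(1, 10) ≈ 0.10000)
L = Rational(1, 10) ≈ 0.10000
Mul(Mul(L, Add(Add(-1, Mul(-1, 9)), 13)), -37) = Mul(Mul(Rational(1, 10), Add(Add(-1, Mul(-1, 9)), 13)), -37) = Mul(Mul(Rational(1, 10), Add(Add(-1, -9), 13)), -37) = Mul(Mul(Rational(1, 10), Add(-10, 13)), -37) = Mul(Mul(Rational(1, 10), 3), -37) = Mul(Rational(3, 10), -37) = Rational(-111, 10)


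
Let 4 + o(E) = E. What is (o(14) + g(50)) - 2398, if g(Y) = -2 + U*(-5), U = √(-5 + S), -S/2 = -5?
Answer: -2390 - 5*√5 ≈ -2401.2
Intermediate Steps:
S = 10 (S = -2*(-5) = 10)
o(E) = -4 + E
U = √5 (U = √(-5 + 10) = √5 ≈ 2.2361)
g(Y) = -2 - 5*√5 (g(Y) = -2 + √5*(-5) = -2 - 5*√5)
(o(14) + g(50)) - 2398 = ((-4 + 14) + (-2 - 5*√5)) - 2398 = (10 + (-2 - 5*√5)) - 2398 = (8 - 5*√5) - 2398 = -2390 - 5*√5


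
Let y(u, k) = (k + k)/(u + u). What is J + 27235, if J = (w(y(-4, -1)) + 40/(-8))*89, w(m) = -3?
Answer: 26523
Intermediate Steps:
y(u, k) = k/u (y(u, k) = (2*k)/((2*u)) = (2*k)*(1/(2*u)) = k/u)
J = -712 (J = (-3 + 40/(-8))*89 = (-3 + 40*(-1/8))*89 = (-3 - 5)*89 = -8*89 = -712)
J + 27235 = -712 + 27235 = 26523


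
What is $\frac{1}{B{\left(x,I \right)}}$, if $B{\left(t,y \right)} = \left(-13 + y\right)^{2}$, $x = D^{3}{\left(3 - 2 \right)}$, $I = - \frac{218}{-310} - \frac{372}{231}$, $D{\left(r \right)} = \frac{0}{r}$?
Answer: $\frac{142444225}{27550024324} \approx 0.0051704$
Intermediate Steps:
$D{\left(r \right)} = 0$
$I = - \frac{10827}{11935}$ ($I = \left(-218\right) \left(- \frac{1}{310}\right) - \frac{124}{77} = \frac{109}{155} - \frac{124}{77} = - \frac{10827}{11935} \approx -0.90716$)
$x = 0$ ($x = 0^{3} = 0$)
$\frac{1}{B{\left(x,I \right)}} = \frac{1}{\left(-13 - \frac{10827}{11935}\right)^{2}} = \frac{1}{\left(- \frac{165982}{11935}\right)^{2}} = \frac{1}{\frac{27550024324}{142444225}} = \frac{142444225}{27550024324}$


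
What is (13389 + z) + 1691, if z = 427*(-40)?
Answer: -2000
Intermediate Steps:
z = -17080
(13389 + z) + 1691 = (13389 - 17080) + 1691 = -3691 + 1691 = -2000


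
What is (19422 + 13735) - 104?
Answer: 33053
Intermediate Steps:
(19422 + 13735) - 104 = 33157 - 104 = 33053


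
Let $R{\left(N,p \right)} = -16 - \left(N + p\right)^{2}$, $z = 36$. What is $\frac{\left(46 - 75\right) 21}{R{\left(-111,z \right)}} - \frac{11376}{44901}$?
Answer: $- \frac{4091923}{28142949} \approx -0.1454$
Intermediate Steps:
$\frac{\left(46 - 75\right) 21}{R{\left(-111,z \right)}} - \frac{11376}{44901} = \frac{\left(46 - 75\right) 21}{-16 - \left(-111 + 36\right)^{2}} - \frac{11376}{44901} = \frac{\left(-29\right) 21}{-16 - \left(-75\right)^{2}} - \frac{1264}{4989} = - \frac{609}{-16 - 5625} - \frac{1264}{4989} = - \frac{609}{-5641} - \frac{1264}{4989} = \left(-609\right) \left(- \frac{1}{5641}\right) - \frac{1264}{4989} = \frac{609}{5641} - \frac{1264}{4989} = - \frac{4091923}{28142949}$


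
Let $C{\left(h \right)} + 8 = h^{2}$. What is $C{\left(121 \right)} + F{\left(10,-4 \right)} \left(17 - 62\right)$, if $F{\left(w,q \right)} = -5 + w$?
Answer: $14408$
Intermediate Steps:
$C{\left(h \right)} = -8 + h^{2}$
$C{\left(121 \right)} + F{\left(10,-4 \right)} \left(17 - 62\right) = \left(-8 + 121^{2}\right) + \left(-5 + 10\right) \left(17 - 62\right) = \left(-8 + 14641\right) + 5 \left(-45\right) = 14633 - 225 = 14408$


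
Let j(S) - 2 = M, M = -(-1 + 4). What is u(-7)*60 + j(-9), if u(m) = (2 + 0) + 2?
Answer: 239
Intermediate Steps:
u(m) = 4 (u(m) = 2 + 2 = 4)
M = -3 (M = -1*3 = -3)
j(S) = -1 (j(S) = 2 - 3 = -1)
u(-7)*60 + j(-9) = 4*60 - 1 = 240 - 1 = 239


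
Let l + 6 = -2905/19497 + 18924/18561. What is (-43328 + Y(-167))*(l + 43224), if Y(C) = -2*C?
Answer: -224145060686659742/120627939 ≈ -1.8582e+9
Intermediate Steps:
l = -618753793/120627939 (l = -6 + (-2905/19497 + 18924/18561) = -6 + (-2905*1/19497 + 18924*(1/18561)) = -6 + (-2905/19497 + 6308/6187) = -6 + 105013841/120627939 = -618753793/120627939 ≈ -5.1294)
(-43328 + Y(-167))*(l + 43224) = (-43328 - 2*(-167))*(-618753793/120627939 + 43224) = (-43328 + 334)*(5213403281543/120627939) = -42994*5213403281543/120627939 = -224145060686659742/120627939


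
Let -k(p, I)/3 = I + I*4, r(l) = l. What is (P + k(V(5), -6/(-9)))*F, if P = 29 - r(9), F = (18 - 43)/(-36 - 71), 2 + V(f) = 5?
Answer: 250/107 ≈ 2.3364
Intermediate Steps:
V(f) = 3 (V(f) = -2 + 5 = 3)
F = 25/107 (F = -25/(-107) = -25*(-1/107) = 25/107 ≈ 0.23364)
P = 20 (P = 29 - 1*9 = 29 - 9 = 20)
k(p, I) = -15*I (k(p, I) = -3*(I + I*4) = -3*(I + 4*I) = -15*I)
(P + k(V(5), -6/(-9)))*F = (20 - (-90)/(-9))*(25/107) = (20 - (-90)*(-1)/9)*(25/107) = (20 - 15*⅔)*(25/107) = (20 - 10)*(25/107) = 10*(25/107) = 250/107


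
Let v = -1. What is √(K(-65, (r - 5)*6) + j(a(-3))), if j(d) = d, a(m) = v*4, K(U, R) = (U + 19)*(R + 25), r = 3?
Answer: I*√602 ≈ 24.536*I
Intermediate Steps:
K(U, R) = (19 + U)*(25 + R)
a(m) = -4 (a(m) = -1*4 = -4)
√(K(-65, (r - 5)*6) + j(a(-3))) = √((475 + 19*((3 - 5)*6) + 25*(-65) + ((3 - 5)*6)*(-65)) - 4) = √((475 + 19*(-2*6) - 1625 - 2*6*(-65)) - 4) = √((475 + 19*(-12) - 1625 - 12*(-65)) - 4) = √((475 - 228 - 1625 + 780) - 4) = √(-598 - 4) = √(-602) = I*√602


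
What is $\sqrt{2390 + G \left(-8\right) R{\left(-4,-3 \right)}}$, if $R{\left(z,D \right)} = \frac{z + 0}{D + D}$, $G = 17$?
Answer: $\frac{\sqrt{20694}}{3} \approx 47.951$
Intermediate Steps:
$R{\left(z,D \right)} = \frac{z}{2 D}$
$\sqrt{2390 + G \left(-8\right) R{\left(-4,-3 \right)}} = \sqrt{2390 + 17 \left(-8\right) \frac{1}{2} \left(-4\right) \frac{1}{-3}} = \sqrt{2390 - 136 \cdot \frac{1}{2} \left(-4\right) \left(- \frac{1}{3}\right)} = \sqrt{2390 - \frac{272}{3}} = \sqrt{\frac{6898}{3}} = \frac{\sqrt{20694}}{3}$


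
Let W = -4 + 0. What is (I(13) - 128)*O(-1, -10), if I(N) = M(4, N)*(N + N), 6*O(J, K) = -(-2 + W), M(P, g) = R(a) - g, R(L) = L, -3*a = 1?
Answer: -1424/3 ≈ -474.67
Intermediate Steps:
a = -⅓ (a = -⅓*1 = -⅓ ≈ -0.33333)
W = -4
M(P, g) = -⅓ - g
O(J, K) = 1 (O(J, K) = (-(-2 - 4))/6 = (-1*(-6))/6 = (⅙)*6 = 1)
I(N) = 2*N*(-⅓ - N) (I(N) = (-⅓ - N)*(N + N) = (-⅓ - N)*(2*N) = 2*N*(-⅓ - N))
(I(13) - 128)*O(-1, -10) = (-⅔*13*(1 + 3*13) - 128)*1 = (-⅔*13*(1 + 39) - 128)*1 = (-⅔*13*40 - 128)*1 = (-1040/3 - 128)*1 = -1424/3*1 = -1424/3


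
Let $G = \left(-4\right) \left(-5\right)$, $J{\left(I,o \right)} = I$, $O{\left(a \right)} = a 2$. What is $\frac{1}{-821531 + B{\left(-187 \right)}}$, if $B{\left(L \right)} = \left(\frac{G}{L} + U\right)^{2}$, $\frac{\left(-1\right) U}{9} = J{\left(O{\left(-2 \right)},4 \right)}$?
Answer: $- \frac{34969}{28683066595} \approx -1.2192 \cdot 10^{-6}$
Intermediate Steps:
$O{\left(a \right)} = 2 a$
$G = 20$
$U = 36$ ($U = - 9 \cdot 2 \left(-2\right) = \left(-9\right) \left(-4\right) = 36$)
$B{\left(L \right)} = \left(36 + \frac{20}{L}\right)^{2}$ ($B{\left(L \right)} = \left(\frac{20}{L} + 36\right)^{2} = \left(36 + \frac{20}{L}\right)^{2}$)
$\frac{1}{-821531 + B{\left(-187 \right)}} = \frac{1}{-821531 + \frac{16 \left(5 + 9 \left(-187\right)\right)^{2}}{34969}} = \frac{1}{-821531 + 16 \cdot \frac{1}{34969} \left(5 - 1683\right)^{2}} = \frac{1}{-821531 + 16 \cdot \frac{1}{34969} \left(-1678\right)^{2}} = \frac{1}{-821531 + 16 \cdot \frac{1}{34969} \cdot 2815684} = \frac{1}{-821531 + \frac{45050944}{34969}} = \frac{1}{- \frac{28683066595}{34969}} = - \frac{34969}{28683066595}$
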